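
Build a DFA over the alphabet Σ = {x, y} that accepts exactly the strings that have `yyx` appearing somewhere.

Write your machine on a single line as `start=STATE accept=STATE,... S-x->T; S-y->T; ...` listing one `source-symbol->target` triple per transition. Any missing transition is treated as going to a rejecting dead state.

start=q0; accept=q3; q0-x->q0; q0-y->q1; q1-x->q0; q1-y->q2; q2-x->q3; q2-y->q2; q3-x->q3; q3-y->q3

Track how much of `yyx` has been matched so far: state q0 is no progress, q3 is the absorbing accept state reached once `yyx` has occurred. Intermediate states record partial matches; on a mismatch, fall back to the longest reusable overlap.
A 4-state machine:
        x   y  
>  q0   q0  q1 
   q1   q0  q2 
   q2   q3  q2 
 * q3   q3  q3 
(> = start, * = accepting)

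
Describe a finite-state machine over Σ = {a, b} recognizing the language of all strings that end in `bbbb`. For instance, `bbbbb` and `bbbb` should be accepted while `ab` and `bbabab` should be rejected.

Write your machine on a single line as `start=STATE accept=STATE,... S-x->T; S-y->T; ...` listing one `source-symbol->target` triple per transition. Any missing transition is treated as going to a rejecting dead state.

start=S0; accept=S4; S0-a->S0; S0-b->S1; S1-a->S0; S1-b->S2; S2-a->S0; S2-b->S3; S3-a->S0; S3-b->S4; S4-a->S0; S4-b->S4

Let each state record the length of the longest suffix of the input read so far that is also a prefix of `bbbb`. S1 means the last symbol is `b`; S2 means the last 2 symbols are `bb`; S3 means the last 3 symbols are `bbb`; S4 means the last 4 symbols are `bbbb`. Accept only at S4, where the string currently ends in `bbbb`.
5 states suffice.
        a   b  
>  S0   S0  S1 
   S1   S0  S2 
   S2   S0  S3 
   S3   S0  S4 
 * S4   S0  S4 
(> = start, * = accepting)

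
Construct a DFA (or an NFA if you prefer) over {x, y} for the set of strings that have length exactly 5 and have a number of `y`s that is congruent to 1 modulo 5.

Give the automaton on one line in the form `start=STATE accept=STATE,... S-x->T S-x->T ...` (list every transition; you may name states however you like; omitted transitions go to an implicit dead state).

Build one automaton per condition and run them in lockstep. One (7 states) tracks the input length, saturating at 6; the other (5 states) tracks the count of `y`s modulo 5. Each combined state is a pair, one component from each; accept when both components accept. Minimizing collapses redundant product states.
          x    y  
>  q0     q1   q2 
   q1     q3   q4 
   q2     q4   q5 
   q3     q6   q7 
   q4     q7   q5 
   q5     q5   q5 
   q6     q8   q9 
   q7     q9   q5 
   q8     q5  q10 
   q9    q10   q5 
 * q10    q5   q5 
(> = start, * = accepting)

start=q0 accept=q10 q0-x->q1 q0-y->q2 q1-x->q3 q1-y->q4 q2-x->q4 q2-y->q5 q3-x->q6 q3-y->q7 q4-x->q7 q4-y->q5 q5-x->q5 q5-y->q5 q6-x->q8 q6-y->q9 q7-x->q9 q7-y->q5 q8-x->q5 q8-y->q10 q9-x->q10 q9-y->q5 q10-x->q5 q10-y->q5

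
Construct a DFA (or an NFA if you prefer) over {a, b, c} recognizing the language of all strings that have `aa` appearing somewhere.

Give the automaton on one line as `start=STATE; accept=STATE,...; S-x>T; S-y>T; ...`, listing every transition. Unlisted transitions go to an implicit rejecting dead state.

Track how much of `aa` has been matched so far: state q0 is no progress, q2 is the absorbing accept state reached once `aa` has occurred. Intermediate states record partial matches; on a mismatch, fall back to the longest reusable overlap.
        a   b   c  
>  q0   q1  q0  q0 
   q1   q2  q0  q0 
 * q2   q2  q2  q2 
(> = start, * = accepting)

start=q0; accept=q2; q0-a>q1; q0-b>q0; q0-c>q0; q1-a>q2; q1-b>q0; q1-c>q0; q2-a>q2; q2-b>q2; q2-c>q2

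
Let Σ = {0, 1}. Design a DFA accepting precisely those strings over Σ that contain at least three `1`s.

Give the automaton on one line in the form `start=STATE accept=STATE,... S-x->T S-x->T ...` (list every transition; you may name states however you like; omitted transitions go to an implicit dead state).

Only the number of `1`s matters, and only up to 4. Make a chain q0 → q1 → q2 → q3 → q4 advanced by each `1` (with q4 absorbing); every other symbol self-loops. The accepting set is {q3, q4}.
With 5 states:
        0   1  
>  q0   q0  q1 
   q1   q1  q2 
   q2   q2  q3 
 * q3   q3  q4 
 * q4   q4  q4 
(> = start, * = accepting)

start=q0 accept=q3,q4 q0-0->q0 q0-1->q1 q1-0->q1 q1-1->q2 q2-0->q2 q2-1->q3 q3-0->q3 q3-1->q4 q4-0->q4 q4-1->q4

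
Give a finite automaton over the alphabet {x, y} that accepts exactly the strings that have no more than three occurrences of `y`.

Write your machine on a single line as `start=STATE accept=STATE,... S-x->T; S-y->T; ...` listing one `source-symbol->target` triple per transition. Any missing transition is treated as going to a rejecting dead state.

Only the number of `y`s matters, and only up to 4. Make a chain q0 → q1 → q2 → q3 → q4 advanced by each `y` (with q4 absorbing); every other symbol self-loops. The accepting set is {q0, q1, q2, q3}.
With 5 states:
        x   y  
>* q0   q0  q1 
 * q1   q1  q2 
 * q2   q2  q3 
 * q3   q3  q4 
   q4   q4  q4 
(> = start, * = accepting)

start=q0; accept=q0,q1,q2,q3; q0-x->q0; q0-y->q1; q1-x->q1; q1-y->q2; q2-x->q2; q2-y->q3; q3-x->q3; q3-y->q4; q4-x->q4; q4-y->q4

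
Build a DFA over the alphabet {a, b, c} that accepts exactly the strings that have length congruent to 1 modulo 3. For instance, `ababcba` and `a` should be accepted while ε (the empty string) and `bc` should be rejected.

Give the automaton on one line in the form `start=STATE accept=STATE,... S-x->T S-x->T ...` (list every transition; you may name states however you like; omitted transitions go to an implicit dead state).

start=s0 accept=s1 s0-a->s1 s0-b->s1 s0-c->s1 s1-a->s2 s1-b->s2 s1-c->s2 s2-a->s0 s2-b->s0 s2-c->s0

Count input length modulo 3: every symbol advances one step around the cycle s0 → s1 → s2 → s0. Accept at s1.
3 states suffice.
        a   b   c  
>  s0   s1  s1  s1 
 * s1   s2  s2  s2 
   s2   s0  s0  s0 
(> = start, * = accepting)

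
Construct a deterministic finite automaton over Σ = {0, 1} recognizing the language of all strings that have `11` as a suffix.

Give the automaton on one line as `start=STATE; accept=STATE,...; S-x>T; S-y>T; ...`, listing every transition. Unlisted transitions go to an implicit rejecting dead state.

Remember how much of `11` the current input suffix matches. State s0 means no match yet; s1 means the last symbol is `1`; s2 means the last 2 symbols are `11`. Only s2 accepts. On a mismatch, fall back to the longest proper suffix that is still a prefix of `11`.
With 3 states:
        0   1  
>  s0   s0  s1 
   s1   s0  s2 
 * s2   s0  s2 
(> = start, * = accepting)

start=s0; accept=s2; s0-0>s0; s0-1>s1; s1-0>s0; s1-1>s2; s2-0>s0; s2-1>s2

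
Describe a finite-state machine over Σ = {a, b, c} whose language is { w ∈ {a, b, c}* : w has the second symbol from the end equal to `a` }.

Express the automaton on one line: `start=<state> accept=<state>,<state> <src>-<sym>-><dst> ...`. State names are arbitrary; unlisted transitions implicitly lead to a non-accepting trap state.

start=q0 accept=q4,q5,q6 q0-a->q1 q0-b->q2 q0-c->q3 q1-a->q4 q1-b->q5 q1-c->q6 q2-a->q7 q2-b->q8 q2-c->q9 q3-a->q10 q3-b->q11 q3-c->q12 q4-a->q4 q4-b->q5 q4-c->q6 q5-a->q7 q5-b->q8 q5-c->q9 q6-a->q10 q6-b->q11 q6-c->q12 q7-a->q4 q7-b->q5 q7-c->q6 q8-a->q7 q8-b->q8 q8-c->q9 q9-a->q10 q9-b->q11 q9-c->q12 q10-a->q4 q10-b->q5 q10-c->q6 q11-a->q7 q11-b->q8 q11-c->q9 q12-a->q10 q12-b->q11 q12-c->q12

A DFA must remember the last 2 symbols (since which symbol is second-to-last isn't known until the input ends). Use one state per possible window of the last ≤2 symbols; accept from those whose window starts with `a`.
13 states suffice.
          a    b    c  
>  q0     q1   q2   q3 
   q1     q4   q5   q6 
   q2     q7   q8   q9 
   q3    q10  q11  q12 
 * q4     q4   q5   q6 
 * q5     q7   q8   q9 
 * q6    q10  q11  q12 
   q7     q4   q5   q6 
   q8     q7   q8   q9 
   q9    q10  q11  q12 
   q10    q4   q5   q6 
   q11    q7   q8   q9 
   q12   q10  q11  q12 
(> = start, * = accepting)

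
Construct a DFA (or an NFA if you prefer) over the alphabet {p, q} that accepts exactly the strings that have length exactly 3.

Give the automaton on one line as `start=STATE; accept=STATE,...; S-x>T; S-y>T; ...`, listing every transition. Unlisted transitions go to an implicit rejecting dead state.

We only need to distinguish lengths 0, 1, …, 3, and '>3'. Chain A → B → C → D → E on every symbol, with E looping. Accepting states: {D}.
       p  q 
>  A   B  B 
   B   C  C 
   C   D  D 
 * D   E  E 
   E   E  E 
(> = start, * = accepting)

start=A; accept=D; A-p>B; A-q>B; B-p>C; B-q>C; C-p>D; C-q>D; D-p>E; D-q>E; E-p>E; E-q>E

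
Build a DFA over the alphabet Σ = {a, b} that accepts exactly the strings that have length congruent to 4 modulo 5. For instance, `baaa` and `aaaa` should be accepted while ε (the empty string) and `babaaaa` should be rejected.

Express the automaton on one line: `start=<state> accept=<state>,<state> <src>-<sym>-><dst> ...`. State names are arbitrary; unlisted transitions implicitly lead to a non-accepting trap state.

start=q0 accept=q4 q0-a->q1 q0-b->q1 q1-a->q2 q1-b->q2 q2-a->q3 q2-b->q3 q3-a->q4 q3-b->q4 q4-a->q0 q4-b->q0

Count input length modulo 5: every symbol advances one step around the cycle q0 → q1 → q2 → q3 → q4 → q0. Accept at q4.
With 5 states:
        a   b  
>  q0   q1  q1 
   q1   q2  q2 
   q2   q3  q3 
   q3   q4  q4 
 * q4   q0  q0 
(> = start, * = accepting)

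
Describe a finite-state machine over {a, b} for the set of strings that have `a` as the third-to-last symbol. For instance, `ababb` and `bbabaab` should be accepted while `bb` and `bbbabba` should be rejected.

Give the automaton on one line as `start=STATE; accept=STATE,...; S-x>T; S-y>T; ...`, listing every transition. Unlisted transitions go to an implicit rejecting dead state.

start=S0; accept=S7,S8,S9,S10; S0-a>S1; S0-b>S2; S1-a>S3; S1-b>S4; S2-a>S5; S2-b>S6; S3-a>S7; S3-b>S8; S4-a>S9; S4-b>S10; S5-a>S11; S5-b>S12; S6-a>S13; S6-b>S14; S7-a>S7; S7-b>S8; S8-a>S9; S8-b>S10; S9-a>S11; S9-b>S12; S10-a>S13; S10-b>S14; S11-a>S7; S11-b>S8; S12-a>S9; S12-b>S10; S13-a>S11; S13-b>S12; S14-a>S13; S14-b>S14

A DFA must remember the last 3 symbols (since which symbol is third-to-last isn't known until the input ends). Use one state per possible window of the last ≤3 symbols; accept from those whose window starts with `a`.
15 states suffice.
          a    b  
>  S0     S1   S2 
   S1     S3   S4 
   S2     S5   S6 
   S3     S7   S8 
   S4     S9  S10 
   S5    S11  S12 
   S6    S13  S14 
 * S7     S7   S8 
 * S8     S9  S10 
 * S9    S11  S12 
 * S10   S13  S14 
   S11    S7   S8 
   S12    S9  S10 
   S13   S11  S12 
   S14   S13  S14 
(> = start, * = accepting)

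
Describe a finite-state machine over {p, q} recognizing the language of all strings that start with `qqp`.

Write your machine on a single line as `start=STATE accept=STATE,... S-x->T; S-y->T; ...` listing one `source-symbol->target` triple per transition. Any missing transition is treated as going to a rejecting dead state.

start=s0; accept=s3; s0-p->s4; s0-q->s1; s1-p->s4; s1-q->s2; s2-p->s3; s2-q->s4; s3-p->s3; s3-q->s3; s4-p->s4; s4-q->s4

Check the first 3 symbols one by one: s0 through s2 record how many have matched `qqp` so far; any wrong symbol goes to the dead state s4. After all 3 match we enter the accepting sink s3.
With 5 states:
        p   q  
>  s0   s4  s1 
   s1   s4  s2 
   s2   s3  s4 
 * s3   s3  s3 
   s4   s4  s4 
(> = start, * = accepting)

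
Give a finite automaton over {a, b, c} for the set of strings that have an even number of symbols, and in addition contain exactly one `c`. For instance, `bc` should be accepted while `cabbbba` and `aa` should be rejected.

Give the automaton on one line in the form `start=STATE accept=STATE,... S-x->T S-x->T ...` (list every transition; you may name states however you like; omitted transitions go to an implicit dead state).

Run two small machines in parallel and take their product. The first has 2 states tracking the input length modulo 2; the second has 3 states tracking the count of `c`s, saturating at 2. A product state is a pair (one from each), accepting exactly when both do.
        a   b   c  
>  S0   S1  S1  S2 
   S1   S0  S0  S3 
   S2   S3  S3  S4 
 * S3   S2  S2  S5 
   S4   S5  S5  S5 
   S5   S4  S4  S4 
(> = start, * = accepting)

start=S0 accept=S3 S0-a->S1 S0-b->S1 S0-c->S2 S1-a->S0 S1-b->S0 S1-c->S3 S2-a->S3 S2-b->S3 S2-c->S4 S3-a->S2 S3-b->S2 S3-c->S5 S4-a->S5 S4-b->S5 S4-c->S5 S5-a->S4 S5-b->S4 S5-c->S4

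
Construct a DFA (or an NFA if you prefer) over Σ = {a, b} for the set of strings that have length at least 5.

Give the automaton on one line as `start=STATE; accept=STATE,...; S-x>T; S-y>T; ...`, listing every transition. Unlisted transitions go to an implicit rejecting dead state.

We only need to distinguish lengths 0, 1, …, 5, and '>5'. Chain S0 → S1 → S2 → S3 → S4 → S5 → S6 on every symbol, with S6 looping. Accepting states: {S5, S6}.
        a   b  
>  S0   S1  S1 
   S1   S2  S2 
   S2   S3  S3 
   S3   S4  S4 
   S4   S5  S5 
 * S5   S6  S6 
 * S6   S6  S6 
(> = start, * = accepting)

start=S0; accept=S5,S6; S0-a>S1; S0-b>S1; S1-a>S2; S1-b>S2; S2-a>S3; S2-b>S3; S3-a>S4; S3-b>S4; S4-a>S5; S4-b>S5; S5-a>S6; S5-b>S6; S6-a>S6; S6-b>S6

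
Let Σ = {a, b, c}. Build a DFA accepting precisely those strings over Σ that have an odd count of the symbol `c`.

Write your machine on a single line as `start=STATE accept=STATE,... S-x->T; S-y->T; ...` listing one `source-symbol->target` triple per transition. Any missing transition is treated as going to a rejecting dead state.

Keep the running count of `c`s modulo 2: each `c` advances along the cycle S0 → S1 → S0 while other symbols loop. Accept at S1.
2 states suffice.
        a   b   c  
>  S0   S0  S0  S1 
 * S1   S1  S1  S0 
(> = start, * = accepting)

start=S0; accept=S1; S0-a->S0; S0-b->S0; S0-c->S1; S1-a->S1; S1-b->S1; S1-c->S0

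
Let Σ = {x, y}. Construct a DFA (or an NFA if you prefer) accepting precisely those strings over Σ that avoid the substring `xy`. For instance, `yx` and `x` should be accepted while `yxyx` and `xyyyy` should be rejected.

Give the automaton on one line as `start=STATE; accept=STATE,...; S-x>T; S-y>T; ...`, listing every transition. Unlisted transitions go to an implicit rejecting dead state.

This is the complement of 'contains `xy`'. Use the same substring-matching states — S0 through S2 holding how much of `xy` has just been matched — but flip the accepting set: everything except the trap S2 accepts.
With 3 states:
        x   y  
>* S0   S1  S0 
 * S1   S1  S2 
   S2   S2  S2 
(> = start, * = accepting)

start=S0; accept=S0,S1; S0-x>S1; S0-y>S0; S1-x>S1; S1-y>S2; S2-x>S2; S2-y>S2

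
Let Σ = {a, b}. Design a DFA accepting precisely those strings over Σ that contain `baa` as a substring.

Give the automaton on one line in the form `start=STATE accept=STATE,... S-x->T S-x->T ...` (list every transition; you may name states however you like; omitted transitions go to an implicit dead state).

States s0..s2 record the length of the longest prefix of `baa` that matches the current input suffix. Reaching s3 means `baa` has been seen, and we stay there forever. Accept from s3.
With 4 states:
        a   b  
>  s0   s0  s1 
   s1   s2  s1 
   s2   s3  s1 
 * s3   s3  s3 
(> = start, * = accepting)

start=s0 accept=s3 s0-a->s0 s0-b->s1 s1-a->s2 s1-b->s1 s2-a->s3 s2-b->s1 s3-a->s3 s3-b->s3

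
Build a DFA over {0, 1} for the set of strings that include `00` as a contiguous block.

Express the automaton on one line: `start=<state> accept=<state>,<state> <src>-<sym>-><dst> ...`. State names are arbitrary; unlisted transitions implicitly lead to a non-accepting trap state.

Track how much of `00` has been matched so far: state S0 is no progress, S2 is the absorbing accept state reached once `00` has occurred. Intermediate states record partial matches; on a mismatch, fall back to the longest reusable overlap.
3 states suffice.
        0   1  
>  S0   S1  S0 
   S1   S2  S0 
 * S2   S2  S2 
(> = start, * = accepting)

start=S0 accept=S2 S0-0->S1 S0-1->S0 S1-0->S2 S1-1->S0 S2-0->S2 S2-1->S2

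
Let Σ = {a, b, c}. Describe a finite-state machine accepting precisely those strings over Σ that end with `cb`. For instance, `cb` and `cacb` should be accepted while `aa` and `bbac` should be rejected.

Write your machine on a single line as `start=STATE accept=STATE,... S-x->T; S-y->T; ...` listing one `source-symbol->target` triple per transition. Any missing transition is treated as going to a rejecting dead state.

start=q0; accept=q2; q0-a->q0; q0-b->q0; q0-c->q1; q1-a->q0; q1-b->q2; q1-c->q1; q2-a->q0; q2-b->q0; q2-c->q1

Let each state record the length of the longest suffix of the input read so far that is also a prefix of `cb`. q1 means the last symbol is `c`; q2 means the last 2 symbols are `cb`. Accept only at q2, where the string currently ends in `cb`.
3 states suffice.
        a   b   c  
>  q0   q0  q0  q1 
   q1   q0  q2  q1 
 * q2   q0  q0  q1 
(> = start, * = accepting)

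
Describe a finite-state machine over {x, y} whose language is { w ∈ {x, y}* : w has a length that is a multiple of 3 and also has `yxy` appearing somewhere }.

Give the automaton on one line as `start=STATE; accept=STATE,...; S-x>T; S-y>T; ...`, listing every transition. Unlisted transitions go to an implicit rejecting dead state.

Run two small machines in parallel and take their product. One (3 states) tracks the input length modulo 3; the other (4 states) tracks whether and how much of `yxy` has been seen. Each combined state is a pair, one component from each; accept when both components accept.
       x  y 
>  A   B  C 
   B   D  E 
   C   F  E 
   D   A  G 
   E   H  G 
   F   A  I 
   G   J  C 
   H   B  K 
 * I   K  K 
   J   D  L 
   K   L  L 
   L   I  I 
(> = start, * = accepting)

start=A; accept=I; A-x>B; A-y>C; B-x>D; B-y>E; C-x>F; C-y>E; D-x>A; D-y>G; E-x>H; E-y>G; F-x>A; F-y>I; G-x>J; G-y>C; H-x>B; H-y>K; I-x>K; I-y>K; J-x>D; J-y>L; K-x>L; K-y>L; L-x>I; L-y>I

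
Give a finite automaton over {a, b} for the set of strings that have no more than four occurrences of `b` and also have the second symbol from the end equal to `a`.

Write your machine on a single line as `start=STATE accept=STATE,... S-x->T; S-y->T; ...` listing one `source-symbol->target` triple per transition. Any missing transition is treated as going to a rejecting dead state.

Run two small machines in parallel and take their product. The first has 6 states tracking the count of `b`s, saturating at 5; the second has 7 states tracking the last 2 symbols read. A product state is a pair (one from each), accepting exactly when both do. Minimizing collapses redundant product states.
20 states suffice.
          a    b  
>  q0     q1   q2 
   q1     q3   q4 
   q2     q5   q6 
 * q3     q3   q4 
 * q4     q5   q6 
   q5     q7   q8 
   q6     q9  q10 
 * q7     q7   q8 
 * q8     q9  q10 
   q9    q11  q12 
   q10   q13  q14 
 * q11   q11  q12 
 * q12   q13  q14 
   q13   q15  q16 
   q14   q17  q18 
 * q15   q15  q16 
 * q16   q17  q18 
   q17   q19  q18 
   q18   q18  q18 
 * q19   q19  q18 
(> = start, * = accepting)

start=q0; accept=q3,q4,q7,q8,q11,q12,q15,q16,q19; q0-a->q1; q0-b->q2; q1-a->q3; q1-b->q4; q2-a->q5; q2-b->q6; q3-a->q3; q3-b->q4; q4-a->q5; q4-b->q6; q5-a->q7; q5-b->q8; q6-a->q9; q6-b->q10; q7-a->q7; q7-b->q8; q8-a->q9; q8-b->q10; q9-a->q11; q9-b->q12; q10-a->q13; q10-b->q14; q11-a->q11; q11-b->q12; q12-a->q13; q12-b->q14; q13-a->q15; q13-b->q16; q14-a->q17; q14-b->q18; q15-a->q15; q15-b->q16; q16-a->q17; q16-b->q18; q17-a->q19; q17-b->q18; q18-a->q18; q18-b->q18; q19-a->q19; q19-b->q18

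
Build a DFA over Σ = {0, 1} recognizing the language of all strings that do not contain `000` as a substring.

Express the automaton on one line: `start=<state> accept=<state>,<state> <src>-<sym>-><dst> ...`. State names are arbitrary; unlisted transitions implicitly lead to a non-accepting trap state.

start=A accept=A,B,C A-0->B A-1->A B-0->C B-1->A C-0->D C-1->A D-0->D D-1->D

This is the complement of 'contains `000`'. Use the same substring-matching states — A through D holding how much of `000` has just been matched — but flip the accepting set: everything except the trap D accepts.
With 4 states:
       0  1 
>* A   B  A 
 * B   C  A 
 * C   D  A 
   D   D  D 
(> = start, * = accepting)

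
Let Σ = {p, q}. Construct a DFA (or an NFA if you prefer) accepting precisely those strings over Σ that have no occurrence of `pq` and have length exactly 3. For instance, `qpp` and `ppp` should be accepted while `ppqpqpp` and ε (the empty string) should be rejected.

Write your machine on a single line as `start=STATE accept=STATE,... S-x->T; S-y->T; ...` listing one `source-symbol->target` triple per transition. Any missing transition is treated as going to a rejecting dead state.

Handle the two conditions separately and then intersect. One (3 states) tracks partial matches of the forbidden pattern `pq`; the other (5 states) tracks the input length, saturating at 4. Each combined state is a pair, one component from each; accept when both components accept.
          p    q  
>  s0     s1   s2 
   s1     s3   s4 
   s2     s3   s5 
   s3     s6   s7 
   s4     s7   s7 
   s5     s6   s8 
 * s6     s9  s10 
   s7    s10  s10 
 * s8     s9  s11 
   s9     s9  s10 
   s10   s10  s10 
   s11    s9  s11 
(> = start, * = accepting)

start=s0; accept=s6,s8; s0-p->s1; s0-q->s2; s1-p->s3; s1-q->s4; s2-p->s3; s2-q->s5; s3-p->s6; s3-q->s7; s4-p->s7; s4-q->s7; s5-p->s6; s5-q->s8; s6-p->s9; s6-q->s10; s7-p->s10; s7-q->s10; s8-p->s9; s8-q->s11; s9-p->s9; s9-q->s10; s10-p->s10; s10-q->s10; s11-p->s9; s11-q->s11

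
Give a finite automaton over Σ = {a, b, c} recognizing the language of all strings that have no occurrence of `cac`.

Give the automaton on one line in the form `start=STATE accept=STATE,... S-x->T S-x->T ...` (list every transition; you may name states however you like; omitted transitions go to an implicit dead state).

start=S0 accept=S0,S1,S2 S0-a->S0 S0-b->S0 S0-c->S1 S1-a->S2 S1-b->S0 S1-c->S1 S2-a->S0 S2-b->S0 S2-c->S3 S3-a->S3 S3-b->S3 S3-c->S3

This is the complement of 'contains `cac`'. Use the same substring-matching states — S0 through S3 holding how much of `cac` has just been matched — but flip the accepting set: everything except the trap S3 accepts.
With 4 states:
        a   b   c  
>* S0   S0  S0  S1 
 * S1   S2  S0  S1 
 * S2   S0  S0  S3 
   S3   S3  S3  S3 
(> = start, * = accepting)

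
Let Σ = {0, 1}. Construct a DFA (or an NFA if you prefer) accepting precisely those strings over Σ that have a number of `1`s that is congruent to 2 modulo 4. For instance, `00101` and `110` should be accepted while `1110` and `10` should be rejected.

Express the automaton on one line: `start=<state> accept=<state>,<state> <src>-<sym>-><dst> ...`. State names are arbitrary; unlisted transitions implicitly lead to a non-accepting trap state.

The only thing that matters is how many `1`s have appeared, reduced mod 4. Use one state per residue: q0 for 0, …, q3 for 3. Reading `1` moves to the next residue; anything else stays put. q2 is accepting.
With 4 states:
        0   1  
>  q0   q0  q1 
   q1   q1  q2 
 * q2   q2  q3 
   q3   q3  q0 
(> = start, * = accepting)

start=q0 accept=q2 q0-0->q0 q0-1->q1 q1-0->q1 q1-1->q2 q2-0->q2 q2-1->q3 q3-0->q3 q3-1->q0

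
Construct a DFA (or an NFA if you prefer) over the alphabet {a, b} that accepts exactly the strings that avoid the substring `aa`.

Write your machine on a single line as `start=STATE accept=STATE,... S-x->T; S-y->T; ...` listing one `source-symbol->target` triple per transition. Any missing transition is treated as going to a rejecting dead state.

Track partial matches of the forbidden pattern `aa`. State q2 is a dead state reached once `aa` has occurred; every other state accepts. q0 means no part of `aa` is currently matched.
With 3 states:
        a   b  
>* q0   q1  q0 
 * q1   q2  q0 
   q2   q2  q2 
(> = start, * = accepting)

start=q0; accept=q0,q1; q0-a->q1; q0-b->q0; q1-a->q2; q1-b->q0; q2-a->q2; q2-b->q2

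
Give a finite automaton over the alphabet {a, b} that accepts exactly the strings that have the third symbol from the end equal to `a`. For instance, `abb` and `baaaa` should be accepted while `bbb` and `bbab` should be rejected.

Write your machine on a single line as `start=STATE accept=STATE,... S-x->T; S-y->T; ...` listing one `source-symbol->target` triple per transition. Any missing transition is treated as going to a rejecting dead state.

start=s0; accept=s7,s8,s9,s10; s0-a->s1; s0-b->s2; s1-a->s3; s1-b->s4; s2-a->s5; s2-b->s6; s3-a->s7; s3-b->s8; s4-a->s9; s4-b->s10; s5-a->s11; s5-b->s12; s6-a->s13; s6-b->s14; s7-a->s7; s7-b->s8; s8-a->s9; s8-b->s10; s9-a->s11; s9-b->s12; s10-a->s13; s10-b->s14; s11-a->s7; s11-b->s8; s12-a->s9; s12-b->s10; s13-a->s11; s13-b->s12; s14-a->s13; s14-b->s14

Because acceptance depends on a position counted from the end, the machine has to buffer the most recent 3 symbols. Make each state the string of the last up-to-3 symbols read; on input `x` shift the window left and append `x`. Accept when the buffered window has length 3 and begins with `a`.
A 15-state machine:
          a    b  
>  s0     s1   s2 
   s1     s3   s4 
   s2     s5   s6 
   s3     s7   s8 
   s4     s9  s10 
   s5    s11  s12 
   s6    s13  s14 
 * s7     s7   s8 
 * s8     s9  s10 
 * s9    s11  s12 
 * s10   s13  s14 
   s11    s7   s8 
   s12    s9  s10 
   s13   s11  s12 
   s14   s13  s14 
(> = start, * = accepting)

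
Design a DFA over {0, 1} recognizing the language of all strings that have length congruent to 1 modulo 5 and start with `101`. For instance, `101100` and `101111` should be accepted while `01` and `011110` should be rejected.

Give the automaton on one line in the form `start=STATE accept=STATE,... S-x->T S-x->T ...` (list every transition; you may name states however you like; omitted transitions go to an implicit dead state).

start=A accept=L A-0->B A-1->C B-0->D B-1->D C-0->E C-1->D D-0->F D-1->F E-0->F E-1->G F-0->H F-1->H G-0->I G-1->I H-0->J H-1->J I-0->K I-1->K J-0->B J-1->B K-0->L K-1->L L-0->M L-1->M M-0->G M-1->G

Build one automaton per condition and run them in lockstep. The first has 5 states tracking the input length modulo 5; the second has 5 states tracking whether the input so far still matches the prefix `101`. A product state is a pair (one from each), accepting exactly when both do.
A 13-state machine:
       0  1 
>  A   B  C 
   B   D  D 
   C   E  D 
   D   F  F 
   E   F  G 
   F   H  H 
   G   I  I 
   H   J  J 
   I   K  K 
   J   B  B 
   K   L  L 
 * L   M  M 
   M   G  G 
(> = start, * = accepting)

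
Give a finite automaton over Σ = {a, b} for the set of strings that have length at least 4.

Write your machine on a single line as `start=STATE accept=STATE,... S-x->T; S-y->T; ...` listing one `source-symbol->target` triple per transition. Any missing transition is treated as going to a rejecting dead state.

We only need to distinguish lengths 0, 1, …, 4, and '>4'. Chain q0 → q1 → q2 → q3 → q4 → q5 on every symbol, with q5 looping. Accepting states: {q4, q5}.
6 states suffice.
        a   b  
>  q0   q1  q1 
   q1   q2  q2 
   q2   q3  q3 
   q3   q4  q4 
 * q4   q5  q5 
 * q5   q5  q5 
(> = start, * = accepting)

start=q0; accept=q4,q5; q0-a->q1; q0-b->q1; q1-a->q2; q1-b->q2; q2-a->q3; q2-b->q3; q3-a->q4; q3-b->q4; q4-a->q5; q4-b->q5; q5-a->q5; q5-b->q5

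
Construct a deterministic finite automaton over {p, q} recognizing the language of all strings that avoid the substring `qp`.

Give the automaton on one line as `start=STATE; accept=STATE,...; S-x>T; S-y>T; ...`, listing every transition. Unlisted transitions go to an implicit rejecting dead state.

start=A; accept=A,B; A-p>A; A-q>B; B-p>C; B-q>B; C-p>C; C-q>C

This is the complement of 'contains `qp`'. Use the same substring-matching states — A through C holding how much of `qp` has just been matched — but flip the accepting set: everything except the trap C accepts.
       p  q 
>* A   A  B 
 * B   C  B 
   C   C  C 
(> = start, * = accepting)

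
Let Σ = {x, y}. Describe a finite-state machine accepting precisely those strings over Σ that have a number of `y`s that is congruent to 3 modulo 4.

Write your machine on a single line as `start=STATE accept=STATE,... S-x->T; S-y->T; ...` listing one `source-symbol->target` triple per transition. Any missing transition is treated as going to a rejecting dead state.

The only thing that matters is how many `y`s have appeared, reduced mod 4. Use one state per residue: q0 for 0, …, q3 for 3. Reading `y` moves to the next residue; anything else stays put. q3 is accepting.
With 4 states:
        x   y  
>  q0   q0  q1 
   q1   q1  q2 
   q2   q2  q3 
 * q3   q3  q0 
(> = start, * = accepting)

start=q0; accept=q3; q0-x->q0; q0-y->q1; q1-x->q1; q1-y->q2; q2-x->q2; q2-y->q3; q3-x->q3; q3-y->q0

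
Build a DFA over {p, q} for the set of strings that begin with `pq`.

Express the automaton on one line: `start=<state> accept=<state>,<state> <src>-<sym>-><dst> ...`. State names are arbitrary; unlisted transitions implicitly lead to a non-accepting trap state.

Walk along `pq` while the input agrees: from s0 take `p` to s1, and so on. Any deviation drops to the rejecting sink s3. Once s2 is reached the prefix is confirmed and every continuation is accepted.
A 4-state machine:
        p   q  
>  s0   s1  s3 
   s1   s3  s2 
 * s2   s2  s2 
   s3   s3  s3 
(> = start, * = accepting)

start=s0 accept=s2 s0-p->s1 s0-q->s3 s1-p->s3 s1-q->s2 s2-p->s2 s2-q->s2 s3-p->s3 s3-q->s3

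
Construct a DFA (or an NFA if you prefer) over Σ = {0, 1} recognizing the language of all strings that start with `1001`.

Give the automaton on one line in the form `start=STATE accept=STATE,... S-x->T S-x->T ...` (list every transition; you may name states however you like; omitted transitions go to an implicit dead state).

start=A accept=E A-0->F A-1->B B-0->C B-1->F C-0->D C-1->F D-0->F D-1->E E-0->E E-1->E F-0->F F-1->F

Check the first 4 symbols one by one: A through D record how many have matched `1001` so far; any wrong symbol goes to the dead state F. After all 4 match we enter the accepting sink E.
With 6 states:
       0  1 
>  A   F  B 
   B   C  F 
   C   D  F 
   D   F  E 
 * E   E  E 
   F   F  F 
(> = start, * = accepting)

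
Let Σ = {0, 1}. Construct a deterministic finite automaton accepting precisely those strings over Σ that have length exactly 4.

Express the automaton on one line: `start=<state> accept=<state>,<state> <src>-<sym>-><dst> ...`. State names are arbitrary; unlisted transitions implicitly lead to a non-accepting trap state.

start=q0 accept=q4 q0-0->q1 q0-1->q1 q1-0->q2 q1-1->q2 q2-0->q3 q2-1->q3 q3-0->q4 q3-1->q4 q4-0->q5 q4-1->q5 q5-0->q5 q5-1->q5

We only need to distinguish lengths 0, 1, …, 4, and '>4'. Chain q0 → q1 → q2 → q3 → q4 → q5 on every symbol, with q5 looping. Accepting states: {q4}.
With 6 states:
        0   1  
>  q0   q1  q1 
   q1   q2  q2 
   q2   q3  q3 
   q3   q4  q4 
 * q4   q5  q5 
   q5   q5  q5 
(> = start, * = accepting)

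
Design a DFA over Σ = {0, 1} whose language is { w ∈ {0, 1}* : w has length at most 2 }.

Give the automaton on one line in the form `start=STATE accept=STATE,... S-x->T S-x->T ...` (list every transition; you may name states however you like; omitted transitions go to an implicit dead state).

start=q0 accept=q0,q1,q2 q0-0->q1 q0-1->q1 q1-0->q2 q1-1->q2 q2-0->q3 q2-1->q3 q3-0->q3 q3-1->q3

Count input length up to 3: every symbol moves from q0 toward q3, which means 'more than 2' and absorbs. Accept from {q0, q1, q2}.
A 4-state machine:
        0   1  
>* q0   q1  q1 
 * q1   q2  q2 
 * q2   q3  q3 
   q3   q3  q3 
(> = start, * = accepting)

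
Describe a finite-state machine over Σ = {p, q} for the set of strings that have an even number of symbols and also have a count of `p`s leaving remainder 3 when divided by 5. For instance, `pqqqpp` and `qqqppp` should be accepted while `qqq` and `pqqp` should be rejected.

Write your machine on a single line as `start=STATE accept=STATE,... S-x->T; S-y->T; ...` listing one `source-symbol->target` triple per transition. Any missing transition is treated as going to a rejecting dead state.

Handle the two conditions separately and then intersect. The first has 2 states tracking the input length modulo 2; the second has 5 states tracking the count of `p`s modulo 5. A product state is a pair (one from each), accepting exactly when both do.
10 states suffice.
        p   q  
>  s0   s1  s2 
   s1   s3  s4 
   s2   s4  s0 
   s3   s5  s6 
   s4   s6  s1 
   s5   s7  s8 
   s6   s8  s3 
   s7   s2  s9 
 * s8   s9  s5 
   s9   s0  s7 
(> = start, * = accepting)

start=s0; accept=s8; s0-p->s1; s0-q->s2; s1-p->s3; s1-q->s4; s2-p->s4; s2-q->s0; s3-p->s5; s3-q->s6; s4-p->s6; s4-q->s1; s5-p->s7; s5-q->s8; s6-p->s8; s6-q->s3; s7-p->s2; s7-q->s9; s8-p->s9; s8-q->s5; s9-p->s0; s9-q->s7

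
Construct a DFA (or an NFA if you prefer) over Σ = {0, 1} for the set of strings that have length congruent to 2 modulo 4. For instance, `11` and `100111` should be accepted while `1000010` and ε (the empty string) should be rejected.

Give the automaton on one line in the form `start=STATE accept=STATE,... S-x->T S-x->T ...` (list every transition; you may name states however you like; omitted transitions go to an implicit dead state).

start=S0 accept=S2 S0-0->S1 S0-1->S1 S1-0->S2 S1-1->S2 S2-0->S3 S2-1->S3 S3-0->S0 S3-1->S0

Count input length modulo 4: every symbol advances one step around the cycle S0 → S1 → S2 → S3 → S0. Accept at S2.
4 states suffice.
        0   1  
>  S0   S1  S1 
   S1   S2  S2 
 * S2   S3  S3 
   S3   S0  S0 
(> = start, * = accepting)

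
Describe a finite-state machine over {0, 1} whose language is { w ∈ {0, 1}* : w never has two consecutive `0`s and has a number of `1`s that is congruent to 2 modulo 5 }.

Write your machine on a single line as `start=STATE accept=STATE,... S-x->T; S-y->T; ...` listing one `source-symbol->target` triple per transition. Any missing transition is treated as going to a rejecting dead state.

Build one automaton per condition and run them in lockstep. The first has 3 states tracking partial matches of the forbidden pattern `00`; the second has 5 states tracking the count of `1`s modulo 5. A product state is a pair (one from each), accepting exactly when both do. Minimizing collapses redundant product states.
With 11 states:
          0    1  
>  q0     q1   q2 
   q1     q3   q2 
   q2     q4   q5 
   q3     q3   q3 
   q4     q3   q5 
 * q5     q6   q7 
 * q6     q3   q7 
   q7     q8   q9 
   q8     q3   q9 
   q9    q10   q0 
   q10    q3   q0 
(> = start, * = accepting)

start=q0; accept=q5,q6; q0-0->q1; q0-1->q2; q1-0->q3; q1-1->q2; q2-0->q4; q2-1->q5; q3-0->q3; q3-1->q3; q4-0->q3; q4-1->q5; q5-0->q6; q5-1->q7; q6-0->q3; q6-1->q7; q7-0->q8; q7-1->q9; q8-0->q3; q8-1->q9; q9-0->q10; q9-1->q0; q10-0->q3; q10-1->q0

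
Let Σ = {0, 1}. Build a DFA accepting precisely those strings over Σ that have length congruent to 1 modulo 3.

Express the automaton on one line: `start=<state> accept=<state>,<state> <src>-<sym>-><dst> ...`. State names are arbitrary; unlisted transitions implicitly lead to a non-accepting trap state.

start=q0 accept=q1 q0-0->q1 q0-1->q1 q1-0->q2 q1-1->q2 q2-0->q0 q2-1->q0

Count input length modulo 3: every symbol advances one step around the cycle q0 → q1 → q2 → q0. Accept at q1.
        0   1  
>  q0   q1  q1 
 * q1   q2  q2 
   q2   q0  q0 
(> = start, * = accepting)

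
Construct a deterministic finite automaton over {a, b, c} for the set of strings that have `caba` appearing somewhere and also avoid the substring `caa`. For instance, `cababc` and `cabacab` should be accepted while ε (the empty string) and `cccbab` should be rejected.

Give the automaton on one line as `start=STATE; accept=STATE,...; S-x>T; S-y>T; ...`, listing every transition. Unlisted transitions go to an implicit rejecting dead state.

start=S0; accept=S5,S6,S7; S0-a>S0; S0-b>S0; S0-c>S1; S1-a>S2; S1-b>S0; S1-c>S1; S2-a>S3; S2-b>S4; S2-c>S1; S3-a>S3; S3-b>S3; S3-c>S3; S4-a>S5; S4-b>S0; S4-c>S1; S5-a>S5; S5-b>S5; S5-c>S6; S6-a>S7; S6-b>S5; S6-c>S6; S7-a>S3; S7-b>S5; S7-c>S6

Build one automaton per condition and run them in lockstep. One (5 states) tracks whether and how much of `caba` has been seen; the other (4 states) tracks partial matches of the forbidden pattern `caa`. Each combined state is a pair, one component from each; accept when both components accept. Equivalent product states are then merged.
        a   b   c  
>  S0   S0  S0  S1 
   S1   S2  S0  S1 
   S2   S3  S4  S1 
   S3   S3  S3  S3 
   S4   S5  S0  S1 
 * S5   S5  S5  S6 
 * S6   S7  S5  S6 
 * S7   S3  S5  S6 
(> = start, * = accepting)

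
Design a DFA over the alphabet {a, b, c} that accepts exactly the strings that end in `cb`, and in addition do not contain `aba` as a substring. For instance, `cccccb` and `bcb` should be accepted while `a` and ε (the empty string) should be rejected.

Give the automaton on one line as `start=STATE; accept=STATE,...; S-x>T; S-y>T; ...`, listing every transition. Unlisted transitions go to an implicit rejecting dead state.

Build one automaton per condition and run them in lockstep. The first has 3 states tracking how much of the suffix `cb` has currently been matched; the second has 4 states tracking partial matches of the forbidden pattern `aba`. A product state is a pair (one from each), accepting exactly when both do. Minimizing collapses redundant product states.
A 6-state machine:
        a   b   c  
>  q0   q1  q0  q2 
   q1   q1  q3  q2 
   q2   q1  q4  q2 
   q3   q5  q0  q2 
 * q4   q1  q0  q2 
   q5   q5  q5  q5 
(> = start, * = accepting)

start=q0; accept=q4; q0-a>q1; q0-b>q0; q0-c>q2; q1-a>q1; q1-b>q3; q1-c>q2; q2-a>q1; q2-b>q4; q2-c>q2; q3-a>q5; q3-b>q0; q3-c>q2; q4-a>q1; q4-b>q0; q4-c>q2; q5-a>q5; q5-b>q5; q5-c>q5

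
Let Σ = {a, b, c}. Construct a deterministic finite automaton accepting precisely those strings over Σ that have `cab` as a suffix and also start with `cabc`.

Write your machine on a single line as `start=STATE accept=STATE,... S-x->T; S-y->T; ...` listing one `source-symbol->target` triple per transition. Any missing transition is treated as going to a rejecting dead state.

start=s0; accept=s8; s0-a->s1; s0-b->s1; s0-c->s2; s1-a->s1; s1-b->s1; s1-c->s1; s2-a->s3; s2-b->s1; s2-c->s1; s3-a->s1; s3-b->s4; s3-c->s1; s4-a->s1; s4-b->s1; s4-c->s5; s5-a->s6; s5-b->s7; s5-c->s5; s6-a->s7; s6-b->s8; s6-c->s5; s7-a->s7; s7-b->s7; s7-c->s5; s8-a->s7; s8-b->s7; s8-c->s5

Run two small machines in parallel and take their product. One (4 states) tracks how much of the suffix `cab` has currently been matched; the other (6 states) tracks whether the input so far still matches the prefix `cabc`. Each combined state is a pair, one component from each; accept when both components accept. Minimizing collapses redundant product states.
A 9-state machine:
        a   b   c  
>  s0   s1  s1  s2 
   s1   s1  s1  s1 
   s2   s3  s1  s1 
   s3   s1  s4  s1 
   s4   s1  s1  s5 
   s5   s6  s7  s5 
   s6   s7  s8  s5 
   s7   s7  s7  s5 
 * s8   s7  s7  s5 
(> = start, * = accepting)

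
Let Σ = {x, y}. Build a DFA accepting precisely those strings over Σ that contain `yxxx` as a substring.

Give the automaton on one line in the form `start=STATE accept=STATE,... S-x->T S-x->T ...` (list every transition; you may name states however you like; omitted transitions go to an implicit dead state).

Track how much of `yxxx` has been matched so far: state s0 is no progress, s4 is the absorbing accept state reached once `yxxx` has occurred. Intermediate states record partial matches; on a mismatch, fall back to the longest reusable overlap.
5 states suffice.
        x   y  
>  s0   s0  s1 
   s1   s2  s1 
   s2   s3  s1 
   s3   s4  s1 
 * s4   s4  s4 
(> = start, * = accepting)

start=s0 accept=s4 s0-x->s0 s0-y->s1 s1-x->s2 s1-y->s1 s2-x->s3 s2-y->s1 s3-x->s4 s3-y->s1 s4-x->s4 s4-y->s4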